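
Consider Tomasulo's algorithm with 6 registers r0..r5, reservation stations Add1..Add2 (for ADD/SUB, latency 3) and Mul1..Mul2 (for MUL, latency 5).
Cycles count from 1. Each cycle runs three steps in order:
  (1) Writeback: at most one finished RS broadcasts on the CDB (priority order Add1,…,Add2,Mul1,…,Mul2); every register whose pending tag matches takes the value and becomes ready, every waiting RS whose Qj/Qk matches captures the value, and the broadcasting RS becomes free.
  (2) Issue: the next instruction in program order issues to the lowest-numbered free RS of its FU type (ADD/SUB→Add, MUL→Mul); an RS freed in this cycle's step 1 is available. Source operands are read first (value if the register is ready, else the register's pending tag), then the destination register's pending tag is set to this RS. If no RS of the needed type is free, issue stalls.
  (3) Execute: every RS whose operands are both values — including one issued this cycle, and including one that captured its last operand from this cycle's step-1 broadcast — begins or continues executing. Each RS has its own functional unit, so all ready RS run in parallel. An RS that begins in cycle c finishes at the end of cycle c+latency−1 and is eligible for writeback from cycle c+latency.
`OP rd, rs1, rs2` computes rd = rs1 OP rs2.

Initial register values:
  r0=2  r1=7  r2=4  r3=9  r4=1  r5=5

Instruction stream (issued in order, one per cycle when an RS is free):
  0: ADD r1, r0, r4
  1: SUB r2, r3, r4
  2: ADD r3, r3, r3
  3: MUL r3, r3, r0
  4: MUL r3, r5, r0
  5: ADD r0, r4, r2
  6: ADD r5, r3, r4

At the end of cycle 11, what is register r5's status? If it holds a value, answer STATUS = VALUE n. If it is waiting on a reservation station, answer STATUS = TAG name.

STATUS = TAG Add2

cycle 1: issue ADD r1<-Add1 // r0:2,r1:Add1,r2:4,r3:9,r4:1,r5:5
cycle 2: issue SUB r2<-Add2 // r0:2,r1:Add1,r2:Add2,r3:9,r4:1,r5:5
cycle 3: stall // r0:2,r1:Add1,r2:Add2,r3:9,r4:1,r5:5
cycle 4: CDB Add1=3; issue ADD r3<-Add1 // r0:2,r1:3,r2:Add2,r3:Add1,r4:1,r5:5
cycle 5: CDB Add2=8; issue MUL r3<-Mul1 // r0:2,r1:3,r2:8,r3:Mul1,r4:1,r5:5
cycle 6: issue MUL r3<-Mul2 // r0:2,r1:3,r2:8,r3:Mul2,r4:1,r5:5
cycle 7: CDB Add1=18; issue ADD r0<-Add1 // r0:Add1,r1:3,r2:8,r3:Mul2,r4:1,r5:5
cycle 8: issue ADD r5<-Add2 // r0:Add1,r1:3,r2:8,r3:Mul2,r4:1,r5:Add2
cycle 9: - // r0:Add1,r1:3,r2:8,r3:Mul2,r4:1,r5:Add2
cycle 10: CDB Add1=9 // r0:9,r1:3,r2:8,r3:Mul2,r4:1,r5:Add2
cycle 11: CDB Mul2=10 // r0:9,r1:3,r2:8,r3:10,r4:1,r5:Add2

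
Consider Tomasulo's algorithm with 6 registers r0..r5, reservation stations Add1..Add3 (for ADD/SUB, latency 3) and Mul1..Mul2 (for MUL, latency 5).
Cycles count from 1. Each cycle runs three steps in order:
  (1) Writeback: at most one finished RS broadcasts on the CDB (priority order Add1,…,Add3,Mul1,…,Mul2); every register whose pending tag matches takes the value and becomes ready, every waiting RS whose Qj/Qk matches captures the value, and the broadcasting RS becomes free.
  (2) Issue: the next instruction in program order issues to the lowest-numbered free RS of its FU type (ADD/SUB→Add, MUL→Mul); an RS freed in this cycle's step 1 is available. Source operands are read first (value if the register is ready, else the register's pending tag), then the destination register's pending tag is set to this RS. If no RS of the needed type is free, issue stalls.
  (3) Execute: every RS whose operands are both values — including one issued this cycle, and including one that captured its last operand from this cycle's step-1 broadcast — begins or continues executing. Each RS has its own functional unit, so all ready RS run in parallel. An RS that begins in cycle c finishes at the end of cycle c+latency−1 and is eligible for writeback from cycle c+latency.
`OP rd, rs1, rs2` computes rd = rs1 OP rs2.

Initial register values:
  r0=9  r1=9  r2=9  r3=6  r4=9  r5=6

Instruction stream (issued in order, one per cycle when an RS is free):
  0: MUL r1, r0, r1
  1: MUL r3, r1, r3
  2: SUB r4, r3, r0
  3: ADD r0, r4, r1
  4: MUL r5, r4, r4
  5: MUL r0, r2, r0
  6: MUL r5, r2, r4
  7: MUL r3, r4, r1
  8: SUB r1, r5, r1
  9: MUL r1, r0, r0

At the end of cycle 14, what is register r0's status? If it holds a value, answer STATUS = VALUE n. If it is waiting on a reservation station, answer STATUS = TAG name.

STATUS = TAG Mul2

c1: issue MUL r1<-Mul1 | r0:9,r1:Mul1,r2:9,r3:6,r4:9,r5:6
c2: issue MUL r3<-Mul2 | r0:9,r1:Mul1,r2:9,r3:Mul2,r4:9,r5:6
c3: issue SUB r4<-Add1 | r0:9,r1:Mul1,r2:9,r3:Mul2,r4:Add1,r5:6
c4: issue ADD r0<-Add2 | r0:Add2,r1:Mul1,r2:9,r3:Mul2,r4:Add1,r5:6
c5: stall | r0:Add2,r1:Mul1,r2:9,r3:Mul2,r4:Add1,r5:6
c6: CDB Mul1=81; issue MUL r5<-Mul1 | r0:Add2,r1:81,r2:9,r3:Mul2,r4:Add1,r5:Mul1
c7: stall | r0:Add2,r1:81,r2:9,r3:Mul2,r4:Add1,r5:Mul1
c8: stall | r0:Add2,r1:81,r2:9,r3:Mul2,r4:Add1,r5:Mul1
c9: stall | r0:Add2,r1:81,r2:9,r3:Mul2,r4:Add1,r5:Mul1
c10: stall | r0:Add2,r1:81,r2:9,r3:Mul2,r4:Add1,r5:Mul1
c11: CDB Mul2=486; issue MUL r0<-Mul2 | r0:Mul2,r1:81,r2:9,r3:486,r4:Add1,r5:Mul1
c12: stall | r0:Mul2,r1:81,r2:9,r3:486,r4:Add1,r5:Mul1
c13: stall | r0:Mul2,r1:81,r2:9,r3:486,r4:Add1,r5:Mul1
c14: CDB Add1=477; stall | r0:Mul2,r1:81,r2:9,r3:486,r4:477,r5:Mul1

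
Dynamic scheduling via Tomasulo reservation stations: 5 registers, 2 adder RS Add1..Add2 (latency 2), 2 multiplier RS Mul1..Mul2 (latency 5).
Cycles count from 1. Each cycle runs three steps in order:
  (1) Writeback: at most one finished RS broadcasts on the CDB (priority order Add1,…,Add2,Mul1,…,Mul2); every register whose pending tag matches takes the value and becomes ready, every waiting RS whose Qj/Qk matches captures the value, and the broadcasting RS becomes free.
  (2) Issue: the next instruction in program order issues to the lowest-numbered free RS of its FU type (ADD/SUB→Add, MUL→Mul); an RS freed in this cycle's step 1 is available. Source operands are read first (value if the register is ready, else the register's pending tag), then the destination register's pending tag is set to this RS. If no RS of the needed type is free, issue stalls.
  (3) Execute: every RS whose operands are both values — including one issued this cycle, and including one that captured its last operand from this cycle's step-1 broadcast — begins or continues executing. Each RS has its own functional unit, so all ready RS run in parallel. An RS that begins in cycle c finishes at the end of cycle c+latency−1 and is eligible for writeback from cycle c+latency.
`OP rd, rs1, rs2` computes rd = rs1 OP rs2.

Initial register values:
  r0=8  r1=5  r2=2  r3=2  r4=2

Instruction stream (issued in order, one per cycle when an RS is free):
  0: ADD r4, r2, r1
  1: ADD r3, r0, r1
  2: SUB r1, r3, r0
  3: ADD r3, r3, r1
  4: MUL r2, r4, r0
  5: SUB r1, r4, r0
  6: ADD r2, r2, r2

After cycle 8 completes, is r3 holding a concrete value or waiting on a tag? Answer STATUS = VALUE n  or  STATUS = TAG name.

STATUS = TAG Add2

cycle 1: issue ADD r4<-Add1 // r0:8,r1:5,r2:2,r3:2,r4:Add1
cycle 2: issue ADD r3<-Add2 // r0:8,r1:5,r2:2,r3:Add2,r4:Add1
cycle 3: CDB Add1=7; issue SUB r1<-Add1 // r0:8,r1:Add1,r2:2,r3:Add2,r4:7
cycle 4: CDB Add2=13; issue ADD r3<-Add2 // r0:8,r1:Add1,r2:2,r3:Add2,r4:7
cycle 5: issue MUL r2<-Mul1 // r0:8,r1:Add1,r2:Mul1,r3:Add2,r4:7
cycle 6: CDB Add1=5; issue SUB r1<-Add1 // r0:8,r1:Add1,r2:Mul1,r3:Add2,r4:7
cycle 7: stall // r0:8,r1:Add1,r2:Mul1,r3:Add2,r4:7
cycle 8: CDB Add1=-1; issue ADD r2<-Add1 // r0:8,r1:-1,r2:Add1,r3:Add2,r4:7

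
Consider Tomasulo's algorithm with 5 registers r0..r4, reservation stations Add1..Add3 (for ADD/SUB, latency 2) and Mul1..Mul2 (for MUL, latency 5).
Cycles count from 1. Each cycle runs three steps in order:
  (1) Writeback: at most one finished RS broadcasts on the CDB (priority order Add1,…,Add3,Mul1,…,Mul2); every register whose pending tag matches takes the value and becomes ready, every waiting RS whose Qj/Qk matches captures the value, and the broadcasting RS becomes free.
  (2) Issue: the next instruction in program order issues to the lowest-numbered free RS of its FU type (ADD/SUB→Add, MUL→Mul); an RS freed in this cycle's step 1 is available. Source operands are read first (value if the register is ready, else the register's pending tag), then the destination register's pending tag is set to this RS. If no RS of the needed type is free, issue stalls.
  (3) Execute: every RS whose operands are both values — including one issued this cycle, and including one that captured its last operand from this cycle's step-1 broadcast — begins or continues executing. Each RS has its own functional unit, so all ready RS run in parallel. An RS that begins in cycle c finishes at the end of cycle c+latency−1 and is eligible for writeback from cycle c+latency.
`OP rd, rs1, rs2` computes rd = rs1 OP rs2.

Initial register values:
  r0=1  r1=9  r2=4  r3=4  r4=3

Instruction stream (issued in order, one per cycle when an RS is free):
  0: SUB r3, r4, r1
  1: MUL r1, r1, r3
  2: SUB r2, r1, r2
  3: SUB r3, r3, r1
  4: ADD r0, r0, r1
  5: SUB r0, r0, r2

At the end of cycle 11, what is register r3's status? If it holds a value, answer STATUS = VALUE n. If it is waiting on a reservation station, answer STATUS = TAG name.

STATUS = VALUE 48

cycle 1: issue SUB r3<-Add1 // r0:1,r1:9,r2:4,r3:Add1,r4:3
cycle 2: issue MUL r1<-Mul1 // r0:1,r1:Mul1,r2:4,r3:Add1,r4:3
cycle 3: CDB Add1=-6; issue SUB r2<-Add1 // r0:1,r1:Mul1,r2:Add1,r3:-6,r4:3
cycle 4: issue SUB r3<-Add2 // r0:1,r1:Mul1,r2:Add1,r3:Add2,r4:3
cycle 5: issue ADD r0<-Add3 // r0:Add3,r1:Mul1,r2:Add1,r3:Add2,r4:3
cycle 6: stall // r0:Add3,r1:Mul1,r2:Add1,r3:Add2,r4:3
cycle 7: stall // r0:Add3,r1:Mul1,r2:Add1,r3:Add2,r4:3
cycle 8: CDB Mul1=-54; stall // r0:Add3,r1:-54,r2:Add1,r3:Add2,r4:3
cycle 9: stall // r0:Add3,r1:-54,r2:Add1,r3:Add2,r4:3
cycle 10: CDB Add1=-58; issue SUB r0<-Add1 // r0:Add1,r1:-54,r2:-58,r3:Add2,r4:3
cycle 11: CDB Add2=48 // r0:Add1,r1:-54,r2:-58,r3:48,r4:3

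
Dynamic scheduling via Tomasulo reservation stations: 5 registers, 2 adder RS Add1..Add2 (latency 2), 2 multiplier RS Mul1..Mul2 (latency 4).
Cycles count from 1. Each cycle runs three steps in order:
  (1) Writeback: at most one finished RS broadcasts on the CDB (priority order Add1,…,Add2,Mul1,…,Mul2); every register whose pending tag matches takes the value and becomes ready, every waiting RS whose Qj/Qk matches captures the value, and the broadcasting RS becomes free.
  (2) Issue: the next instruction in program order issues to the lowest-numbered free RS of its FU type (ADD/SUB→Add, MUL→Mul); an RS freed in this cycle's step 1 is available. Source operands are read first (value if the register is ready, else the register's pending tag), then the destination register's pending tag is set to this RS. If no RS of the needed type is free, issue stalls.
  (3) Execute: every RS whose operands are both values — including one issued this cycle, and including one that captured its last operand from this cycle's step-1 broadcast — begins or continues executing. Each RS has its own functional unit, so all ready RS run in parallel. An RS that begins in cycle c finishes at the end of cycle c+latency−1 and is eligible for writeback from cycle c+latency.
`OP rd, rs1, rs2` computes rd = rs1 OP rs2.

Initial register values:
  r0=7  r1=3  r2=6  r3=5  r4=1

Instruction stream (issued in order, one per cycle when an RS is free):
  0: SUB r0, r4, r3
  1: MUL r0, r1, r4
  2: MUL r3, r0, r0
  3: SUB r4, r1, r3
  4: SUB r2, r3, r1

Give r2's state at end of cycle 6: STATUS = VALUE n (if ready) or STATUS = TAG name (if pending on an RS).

c1: issue SUB r0<-Add1 | r0:Add1,r1:3,r2:6,r3:5,r4:1
c2: issue MUL r0<-Mul1 | r0:Mul1,r1:3,r2:6,r3:5,r4:1
c3: CDB Add1=-4; issue MUL r3<-Mul2 | r0:Mul1,r1:3,r2:6,r3:Mul2,r4:1
c4: issue SUB r4<-Add1 | r0:Mul1,r1:3,r2:6,r3:Mul2,r4:Add1
c5: issue SUB r2<-Add2 | r0:Mul1,r1:3,r2:Add2,r3:Mul2,r4:Add1
c6: CDB Mul1=3 | r0:3,r1:3,r2:Add2,r3:Mul2,r4:Add1

STATUS = TAG Add2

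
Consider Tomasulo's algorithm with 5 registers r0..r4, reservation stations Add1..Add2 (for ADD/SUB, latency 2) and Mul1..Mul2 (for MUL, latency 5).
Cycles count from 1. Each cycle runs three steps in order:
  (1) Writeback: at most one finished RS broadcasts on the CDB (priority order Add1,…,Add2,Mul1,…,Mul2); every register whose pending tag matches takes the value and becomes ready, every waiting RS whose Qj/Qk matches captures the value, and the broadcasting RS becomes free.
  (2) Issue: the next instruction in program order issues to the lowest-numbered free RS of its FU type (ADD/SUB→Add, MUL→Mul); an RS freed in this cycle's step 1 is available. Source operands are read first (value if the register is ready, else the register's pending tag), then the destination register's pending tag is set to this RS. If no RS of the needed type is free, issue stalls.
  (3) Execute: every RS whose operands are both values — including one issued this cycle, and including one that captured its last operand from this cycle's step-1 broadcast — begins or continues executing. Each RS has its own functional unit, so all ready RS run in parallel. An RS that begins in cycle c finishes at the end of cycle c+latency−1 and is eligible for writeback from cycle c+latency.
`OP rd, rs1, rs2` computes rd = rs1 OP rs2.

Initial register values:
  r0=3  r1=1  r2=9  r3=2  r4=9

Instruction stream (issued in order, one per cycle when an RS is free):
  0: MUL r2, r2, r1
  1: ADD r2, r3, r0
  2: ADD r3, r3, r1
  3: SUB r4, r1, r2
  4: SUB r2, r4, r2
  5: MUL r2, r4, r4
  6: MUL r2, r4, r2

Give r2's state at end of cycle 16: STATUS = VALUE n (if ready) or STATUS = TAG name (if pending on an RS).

cycle 1: issue MUL r2<-Mul1 // r0:3,r1:1,r2:Mul1,r3:2,r4:9
cycle 2: issue ADD r2<-Add1 // r0:3,r1:1,r2:Add1,r3:2,r4:9
cycle 3: issue ADD r3<-Add2 // r0:3,r1:1,r2:Add1,r3:Add2,r4:9
cycle 4: CDB Add1=5; issue SUB r4<-Add1 // r0:3,r1:1,r2:5,r3:Add2,r4:Add1
cycle 5: CDB Add2=3; issue SUB r2<-Add2 // r0:3,r1:1,r2:Add2,r3:3,r4:Add1
cycle 6: CDB Add1=-4; issue MUL r2<-Mul2 // r0:3,r1:1,r2:Mul2,r3:3,r4:-4
cycle 7: CDB Mul1=9; issue MUL r2<-Mul1 // r0:3,r1:1,r2:Mul1,r3:3,r4:-4
cycle 8: CDB Add2=-9 // r0:3,r1:1,r2:Mul1,r3:3,r4:-4
cycle 9: - // r0:3,r1:1,r2:Mul1,r3:3,r4:-4
cycle 10: - // r0:3,r1:1,r2:Mul1,r3:3,r4:-4
cycle 11: CDB Mul2=16 // r0:3,r1:1,r2:Mul1,r3:3,r4:-4
cycle 12: - // r0:3,r1:1,r2:Mul1,r3:3,r4:-4
cycle 13: - // r0:3,r1:1,r2:Mul1,r3:3,r4:-4
cycle 14: - // r0:3,r1:1,r2:Mul1,r3:3,r4:-4
cycle 15: - // r0:3,r1:1,r2:Mul1,r3:3,r4:-4
cycle 16: CDB Mul1=-64 // r0:3,r1:1,r2:-64,r3:3,r4:-4

STATUS = VALUE -64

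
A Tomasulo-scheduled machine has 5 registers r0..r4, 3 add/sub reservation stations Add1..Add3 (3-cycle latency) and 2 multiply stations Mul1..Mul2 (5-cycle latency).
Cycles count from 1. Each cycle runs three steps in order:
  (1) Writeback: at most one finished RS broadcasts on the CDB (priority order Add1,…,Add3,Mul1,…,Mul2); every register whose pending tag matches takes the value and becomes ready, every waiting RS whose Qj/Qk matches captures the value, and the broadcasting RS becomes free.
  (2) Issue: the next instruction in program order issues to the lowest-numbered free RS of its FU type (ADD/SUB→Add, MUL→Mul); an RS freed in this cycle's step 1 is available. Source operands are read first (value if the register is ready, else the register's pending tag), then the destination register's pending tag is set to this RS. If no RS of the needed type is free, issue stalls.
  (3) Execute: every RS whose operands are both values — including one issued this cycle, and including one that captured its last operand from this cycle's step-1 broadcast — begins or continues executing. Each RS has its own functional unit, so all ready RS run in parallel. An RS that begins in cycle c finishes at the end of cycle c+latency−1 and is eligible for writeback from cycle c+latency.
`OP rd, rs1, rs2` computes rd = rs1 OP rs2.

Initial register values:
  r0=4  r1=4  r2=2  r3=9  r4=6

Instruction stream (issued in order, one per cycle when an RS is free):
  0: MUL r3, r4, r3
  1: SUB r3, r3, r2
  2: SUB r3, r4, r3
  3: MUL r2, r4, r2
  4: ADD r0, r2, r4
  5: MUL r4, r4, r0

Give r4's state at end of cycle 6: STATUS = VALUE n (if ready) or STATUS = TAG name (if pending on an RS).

  c1: issue MUL r3<-Mul1  regs: r0:4,r1:4,r2:2,r3:Mul1,r4:6
  c2: issue SUB r3<-Add1  regs: r0:4,r1:4,r2:2,r3:Add1,r4:6
  c3: issue SUB r3<-Add2  regs: r0:4,r1:4,r2:2,r3:Add2,r4:6
  c4: issue MUL r2<-Mul2  regs: r0:4,r1:4,r2:Mul2,r3:Add2,r4:6
  c5: issue ADD r0<-Add3  regs: r0:Add3,r1:4,r2:Mul2,r3:Add2,r4:6
  c6: CDB Mul1=54; issue MUL r4<-Mul1  regs: r0:Add3,r1:4,r2:Mul2,r3:Add2,r4:Mul1

STATUS = TAG Mul1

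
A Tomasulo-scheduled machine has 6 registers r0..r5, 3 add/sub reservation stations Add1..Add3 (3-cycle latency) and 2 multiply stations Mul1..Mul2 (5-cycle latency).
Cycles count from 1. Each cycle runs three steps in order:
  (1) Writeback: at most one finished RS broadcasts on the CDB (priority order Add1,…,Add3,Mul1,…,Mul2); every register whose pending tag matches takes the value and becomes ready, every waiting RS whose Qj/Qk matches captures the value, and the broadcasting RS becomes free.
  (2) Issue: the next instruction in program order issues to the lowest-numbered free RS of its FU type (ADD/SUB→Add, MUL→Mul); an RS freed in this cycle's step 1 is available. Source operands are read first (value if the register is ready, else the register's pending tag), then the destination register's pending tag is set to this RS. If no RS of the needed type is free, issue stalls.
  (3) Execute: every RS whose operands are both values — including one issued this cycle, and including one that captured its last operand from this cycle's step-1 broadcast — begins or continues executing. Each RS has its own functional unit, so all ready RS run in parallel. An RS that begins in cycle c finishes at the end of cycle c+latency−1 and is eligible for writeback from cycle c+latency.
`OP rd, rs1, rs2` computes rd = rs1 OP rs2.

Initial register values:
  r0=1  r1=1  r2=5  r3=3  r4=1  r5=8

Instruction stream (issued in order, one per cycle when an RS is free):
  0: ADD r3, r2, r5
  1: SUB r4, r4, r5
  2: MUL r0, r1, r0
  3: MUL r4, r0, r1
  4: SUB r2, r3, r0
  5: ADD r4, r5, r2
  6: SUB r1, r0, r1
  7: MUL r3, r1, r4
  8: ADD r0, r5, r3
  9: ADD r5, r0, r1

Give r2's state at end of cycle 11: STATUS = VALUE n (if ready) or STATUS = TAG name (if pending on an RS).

STATUS = VALUE 12

  c1: issue ADD r3<-Add1  regs: r0:1,r1:1,r2:5,r3:Add1,r4:1,r5:8
  c2: issue SUB r4<-Add2  regs: r0:1,r1:1,r2:5,r3:Add1,r4:Add2,r5:8
  c3: issue MUL r0<-Mul1  regs: r0:Mul1,r1:1,r2:5,r3:Add1,r4:Add2,r5:8
  c4: CDB Add1=13; issue MUL r4<-Mul2  regs: r0:Mul1,r1:1,r2:5,r3:13,r4:Mul2,r5:8
  c5: CDB Add2=-7; issue SUB r2<-Add1  regs: r0:Mul1,r1:1,r2:Add1,r3:13,r4:Mul2,r5:8
  c6: issue ADD r4<-Add2  regs: r0:Mul1,r1:1,r2:Add1,r3:13,r4:Add2,r5:8
  c7: issue SUB r1<-Add3  regs: r0:Mul1,r1:Add3,r2:Add1,r3:13,r4:Add2,r5:8
  c8: CDB Mul1=1; issue MUL r3<-Mul1  regs: r0:1,r1:Add3,r2:Add1,r3:Mul1,r4:Add2,r5:8
  c9: stall  regs: r0:1,r1:Add3,r2:Add1,r3:Mul1,r4:Add2,r5:8
  c10: stall  regs: r0:1,r1:Add3,r2:Add1,r3:Mul1,r4:Add2,r5:8
  c11: CDB Add1=12; issue ADD r0<-Add1  regs: r0:Add1,r1:Add3,r2:12,r3:Mul1,r4:Add2,r5:8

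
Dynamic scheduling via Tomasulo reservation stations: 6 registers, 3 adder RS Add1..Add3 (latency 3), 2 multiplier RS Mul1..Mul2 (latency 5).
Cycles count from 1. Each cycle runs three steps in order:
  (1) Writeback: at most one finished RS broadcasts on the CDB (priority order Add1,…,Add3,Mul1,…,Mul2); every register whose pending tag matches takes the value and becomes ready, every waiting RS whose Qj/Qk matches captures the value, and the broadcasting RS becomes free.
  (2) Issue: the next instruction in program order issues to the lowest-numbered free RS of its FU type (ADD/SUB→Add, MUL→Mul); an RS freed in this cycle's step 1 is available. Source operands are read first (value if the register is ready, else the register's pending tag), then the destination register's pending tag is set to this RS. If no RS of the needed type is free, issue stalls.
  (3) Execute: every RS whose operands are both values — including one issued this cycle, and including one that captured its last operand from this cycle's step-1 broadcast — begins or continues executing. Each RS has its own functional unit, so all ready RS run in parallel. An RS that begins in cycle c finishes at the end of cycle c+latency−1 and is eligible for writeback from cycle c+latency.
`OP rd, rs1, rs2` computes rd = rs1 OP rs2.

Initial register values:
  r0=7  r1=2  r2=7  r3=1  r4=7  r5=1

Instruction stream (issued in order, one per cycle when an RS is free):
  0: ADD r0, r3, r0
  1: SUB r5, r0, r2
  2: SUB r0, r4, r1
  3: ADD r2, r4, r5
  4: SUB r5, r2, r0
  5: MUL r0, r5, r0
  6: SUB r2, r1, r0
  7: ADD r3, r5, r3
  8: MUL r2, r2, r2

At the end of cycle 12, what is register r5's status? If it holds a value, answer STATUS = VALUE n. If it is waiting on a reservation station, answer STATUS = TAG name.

  c1: issue ADD r0<-Add1  regs: r0:Add1,r1:2,r2:7,r3:1,r4:7,r5:1
  c2: issue SUB r5<-Add2  regs: r0:Add1,r1:2,r2:7,r3:1,r4:7,r5:Add2
  c3: issue SUB r0<-Add3  regs: r0:Add3,r1:2,r2:7,r3:1,r4:7,r5:Add2
  c4: CDB Add1=8; issue ADD r2<-Add1  regs: r0:Add3,r1:2,r2:Add1,r3:1,r4:7,r5:Add2
  c5: stall  regs: r0:Add3,r1:2,r2:Add1,r3:1,r4:7,r5:Add2
  c6: CDB Add3=5; issue SUB r5<-Add3  regs: r0:5,r1:2,r2:Add1,r3:1,r4:7,r5:Add3
  c7: CDB Add2=1; issue MUL r0<-Mul1  regs: r0:Mul1,r1:2,r2:Add1,r3:1,r4:7,r5:Add3
  c8: issue SUB r2<-Add2  regs: r0:Mul1,r1:2,r2:Add2,r3:1,r4:7,r5:Add3
  c9: stall  regs: r0:Mul1,r1:2,r2:Add2,r3:1,r4:7,r5:Add3
  c10: CDB Add1=8; issue ADD r3<-Add1  regs: r0:Mul1,r1:2,r2:Add2,r3:Add1,r4:7,r5:Add3
  c11: issue MUL r2<-Mul2  regs: r0:Mul1,r1:2,r2:Mul2,r3:Add1,r4:7,r5:Add3
  c12: -  regs: r0:Mul1,r1:2,r2:Mul2,r3:Add1,r4:7,r5:Add3

STATUS = TAG Add3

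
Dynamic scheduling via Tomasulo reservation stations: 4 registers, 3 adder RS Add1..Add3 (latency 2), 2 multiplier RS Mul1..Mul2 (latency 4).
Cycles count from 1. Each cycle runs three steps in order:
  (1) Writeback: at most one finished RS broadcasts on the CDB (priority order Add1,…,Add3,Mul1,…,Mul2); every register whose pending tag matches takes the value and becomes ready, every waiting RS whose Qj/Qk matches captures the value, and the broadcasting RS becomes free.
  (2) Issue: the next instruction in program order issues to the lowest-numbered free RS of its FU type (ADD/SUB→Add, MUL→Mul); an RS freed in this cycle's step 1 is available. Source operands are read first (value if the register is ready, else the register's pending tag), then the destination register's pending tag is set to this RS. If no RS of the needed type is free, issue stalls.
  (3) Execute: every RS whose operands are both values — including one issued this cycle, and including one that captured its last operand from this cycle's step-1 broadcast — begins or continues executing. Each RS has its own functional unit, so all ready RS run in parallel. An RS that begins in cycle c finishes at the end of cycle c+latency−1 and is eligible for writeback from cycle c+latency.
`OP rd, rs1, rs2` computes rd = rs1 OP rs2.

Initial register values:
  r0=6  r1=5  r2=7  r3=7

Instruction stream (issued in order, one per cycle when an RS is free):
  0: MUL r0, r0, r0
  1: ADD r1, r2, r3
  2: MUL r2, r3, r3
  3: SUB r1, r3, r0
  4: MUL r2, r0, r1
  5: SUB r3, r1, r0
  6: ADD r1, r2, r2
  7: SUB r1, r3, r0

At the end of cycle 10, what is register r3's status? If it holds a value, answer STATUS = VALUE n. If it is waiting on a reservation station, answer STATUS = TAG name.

STATUS = VALUE -65

cycle 1: issue MUL r0<-Mul1 // r0:Mul1,r1:5,r2:7,r3:7
cycle 2: issue ADD r1<-Add1 // r0:Mul1,r1:Add1,r2:7,r3:7
cycle 3: issue MUL r2<-Mul2 // r0:Mul1,r1:Add1,r2:Mul2,r3:7
cycle 4: CDB Add1=14; issue SUB r1<-Add1 // r0:Mul1,r1:Add1,r2:Mul2,r3:7
cycle 5: CDB Mul1=36; issue MUL r2<-Mul1 // r0:36,r1:Add1,r2:Mul1,r3:7
cycle 6: issue SUB r3<-Add2 // r0:36,r1:Add1,r2:Mul1,r3:Add2
cycle 7: CDB Add1=-29; issue ADD r1<-Add1 // r0:36,r1:Add1,r2:Mul1,r3:Add2
cycle 8: CDB Mul2=49; issue SUB r1<-Add3 // r0:36,r1:Add3,r2:Mul1,r3:Add2
cycle 9: CDB Add2=-65 // r0:36,r1:Add3,r2:Mul1,r3:-65
cycle 10: - // r0:36,r1:Add3,r2:Mul1,r3:-65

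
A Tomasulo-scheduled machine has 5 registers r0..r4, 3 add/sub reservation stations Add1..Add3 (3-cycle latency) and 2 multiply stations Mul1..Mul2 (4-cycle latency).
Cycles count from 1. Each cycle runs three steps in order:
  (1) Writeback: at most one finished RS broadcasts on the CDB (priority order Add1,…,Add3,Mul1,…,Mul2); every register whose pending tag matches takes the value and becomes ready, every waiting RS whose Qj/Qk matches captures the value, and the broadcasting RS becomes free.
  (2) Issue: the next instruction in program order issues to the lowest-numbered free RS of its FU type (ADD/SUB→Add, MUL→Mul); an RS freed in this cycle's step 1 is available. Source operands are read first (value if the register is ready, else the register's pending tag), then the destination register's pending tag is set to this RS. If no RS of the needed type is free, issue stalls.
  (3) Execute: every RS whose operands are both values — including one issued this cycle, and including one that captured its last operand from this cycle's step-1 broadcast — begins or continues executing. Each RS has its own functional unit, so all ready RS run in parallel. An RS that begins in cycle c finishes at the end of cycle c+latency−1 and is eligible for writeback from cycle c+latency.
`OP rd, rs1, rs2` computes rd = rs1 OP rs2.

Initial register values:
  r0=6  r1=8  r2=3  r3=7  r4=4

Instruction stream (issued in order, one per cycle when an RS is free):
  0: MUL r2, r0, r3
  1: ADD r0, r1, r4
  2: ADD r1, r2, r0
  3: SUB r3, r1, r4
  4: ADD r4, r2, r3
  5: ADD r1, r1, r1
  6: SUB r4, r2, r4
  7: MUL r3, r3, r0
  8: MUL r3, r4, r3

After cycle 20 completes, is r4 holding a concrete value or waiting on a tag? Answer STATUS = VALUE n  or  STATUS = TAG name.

STATUS = VALUE -50

c1: issue MUL r2<-Mul1 | r0:6,r1:8,r2:Mul1,r3:7,r4:4
c2: issue ADD r0<-Add1 | r0:Add1,r1:8,r2:Mul1,r3:7,r4:4
c3: issue ADD r1<-Add2 | r0:Add1,r1:Add2,r2:Mul1,r3:7,r4:4
c4: issue SUB r3<-Add3 | r0:Add1,r1:Add2,r2:Mul1,r3:Add3,r4:4
c5: CDB Add1=12; issue ADD r4<-Add1 | r0:12,r1:Add2,r2:Mul1,r3:Add3,r4:Add1
c6: CDB Mul1=42; stall | r0:12,r1:Add2,r2:42,r3:Add3,r4:Add1
c7: stall | r0:12,r1:Add2,r2:42,r3:Add3,r4:Add1
c8: stall | r0:12,r1:Add2,r2:42,r3:Add3,r4:Add1
c9: CDB Add2=54; issue ADD r1<-Add2 | r0:12,r1:Add2,r2:42,r3:Add3,r4:Add1
c10: stall | r0:12,r1:Add2,r2:42,r3:Add3,r4:Add1
c11: stall | r0:12,r1:Add2,r2:42,r3:Add3,r4:Add1
c12: CDB Add2=108; issue SUB r4<-Add2 | r0:12,r1:108,r2:42,r3:Add3,r4:Add2
c13: CDB Add3=50; issue MUL r3<-Mul1 | r0:12,r1:108,r2:42,r3:Mul1,r4:Add2
c14: issue MUL r3<-Mul2 | r0:12,r1:108,r2:42,r3:Mul2,r4:Add2
c15: - | r0:12,r1:108,r2:42,r3:Mul2,r4:Add2
c16: CDB Add1=92 | r0:12,r1:108,r2:42,r3:Mul2,r4:Add2
c17: CDB Mul1=600 | r0:12,r1:108,r2:42,r3:Mul2,r4:Add2
c18: - | r0:12,r1:108,r2:42,r3:Mul2,r4:Add2
c19: CDB Add2=-50 | r0:12,r1:108,r2:42,r3:Mul2,r4:-50
c20: - | r0:12,r1:108,r2:42,r3:Mul2,r4:-50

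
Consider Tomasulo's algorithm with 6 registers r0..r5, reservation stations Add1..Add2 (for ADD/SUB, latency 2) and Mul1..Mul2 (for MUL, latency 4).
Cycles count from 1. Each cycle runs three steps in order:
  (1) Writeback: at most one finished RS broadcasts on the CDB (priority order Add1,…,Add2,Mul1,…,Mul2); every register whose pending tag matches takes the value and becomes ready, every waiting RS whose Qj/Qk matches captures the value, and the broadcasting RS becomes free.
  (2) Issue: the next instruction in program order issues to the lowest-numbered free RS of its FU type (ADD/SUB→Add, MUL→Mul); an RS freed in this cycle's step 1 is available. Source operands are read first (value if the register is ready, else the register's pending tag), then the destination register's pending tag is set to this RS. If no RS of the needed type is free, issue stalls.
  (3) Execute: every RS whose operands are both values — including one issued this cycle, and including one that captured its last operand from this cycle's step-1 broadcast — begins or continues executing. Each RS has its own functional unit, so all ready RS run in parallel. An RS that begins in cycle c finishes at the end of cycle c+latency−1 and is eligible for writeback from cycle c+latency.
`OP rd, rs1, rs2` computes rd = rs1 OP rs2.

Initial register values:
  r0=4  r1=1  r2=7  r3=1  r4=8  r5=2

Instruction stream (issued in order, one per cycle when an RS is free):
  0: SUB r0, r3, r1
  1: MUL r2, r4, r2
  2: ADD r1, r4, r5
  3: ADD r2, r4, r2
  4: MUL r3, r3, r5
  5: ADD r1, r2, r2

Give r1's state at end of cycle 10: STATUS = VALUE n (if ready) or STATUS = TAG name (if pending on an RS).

cycle 1: issue SUB r0<-Add1 // r0:Add1,r1:1,r2:7,r3:1,r4:8,r5:2
cycle 2: issue MUL r2<-Mul1 // r0:Add1,r1:1,r2:Mul1,r3:1,r4:8,r5:2
cycle 3: CDB Add1=0; issue ADD r1<-Add1 // r0:0,r1:Add1,r2:Mul1,r3:1,r4:8,r5:2
cycle 4: issue ADD r2<-Add2 // r0:0,r1:Add1,r2:Add2,r3:1,r4:8,r5:2
cycle 5: CDB Add1=10; issue MUL r3<-Mul2 // r0:0,r1:10,r2:Add2,r3:Mul2,r4:8,r5:2
cycle 6: CDB Mul1=56; issue ADD r1<-Add1 // r0:0,r1:Add1,r2:Add2,r3:Mul2,r4:8,r5:2
cycle 7: - // r0:0,r1:Add1,r2:Add2,r3:Mul2,r4:8,r5:2
cycle 8: CDB Add2=64 // r0:0,r1:Add1,r2:64,r3:Mul2,r4:8,r5:2
cycle 9: CDB Mul2=2 // r0:0,r1:Add1,r2:64,r3:2,r4:8,r5:2
cycle 10: CDB Add1=128 // r0:0,r1:128,r2:64,r3:2,r4:8,r5:2

STATUS = VALUE 128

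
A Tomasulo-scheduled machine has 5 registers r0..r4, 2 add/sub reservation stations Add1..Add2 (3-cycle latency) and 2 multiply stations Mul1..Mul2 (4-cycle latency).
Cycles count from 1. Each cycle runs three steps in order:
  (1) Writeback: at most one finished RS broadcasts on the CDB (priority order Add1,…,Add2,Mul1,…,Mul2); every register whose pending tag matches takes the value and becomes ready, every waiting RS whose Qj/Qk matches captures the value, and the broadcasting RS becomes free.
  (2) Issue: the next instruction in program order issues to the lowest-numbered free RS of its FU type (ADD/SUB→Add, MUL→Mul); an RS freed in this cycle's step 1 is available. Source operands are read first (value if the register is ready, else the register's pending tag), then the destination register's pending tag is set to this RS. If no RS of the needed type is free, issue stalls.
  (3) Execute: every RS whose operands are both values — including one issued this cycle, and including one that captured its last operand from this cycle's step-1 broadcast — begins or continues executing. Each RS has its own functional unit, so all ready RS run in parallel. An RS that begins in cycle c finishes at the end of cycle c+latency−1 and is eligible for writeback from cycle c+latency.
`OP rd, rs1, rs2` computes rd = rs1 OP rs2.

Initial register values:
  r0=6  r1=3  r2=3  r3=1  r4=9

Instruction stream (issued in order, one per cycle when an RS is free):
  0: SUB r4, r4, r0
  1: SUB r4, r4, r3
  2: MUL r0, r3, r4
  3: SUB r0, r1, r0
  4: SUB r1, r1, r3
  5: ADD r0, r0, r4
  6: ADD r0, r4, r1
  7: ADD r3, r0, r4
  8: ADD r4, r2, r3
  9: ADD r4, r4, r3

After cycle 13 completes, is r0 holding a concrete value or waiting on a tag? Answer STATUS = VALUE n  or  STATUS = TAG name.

c1: issue SUB r4<-Add1 | r0:6,r1:3,r2:3,r3:1,r4:Add1
c2: issue SUB r4<-Add2 | r0:6,r1:3,r2:3,r3:1,r4:Add2
c3: issue MUL r0<-Mul1 | r0:Mul1,r1:3,r2:3,r3:1,r4:Add2
c4: CDB Add1=3; issue SUB r0<-Add1 | r0:Add1,r1:3,r2:3,r3:1,r4:Add2
c5: stall | r0:Add1,r1:3,r2:3,r3:1,r4:Add2
c6: stall | r0:Add1,r1:3,r2:3,r3:1,r4:Add2
c7: CDB Add2=2; issue SUB r1<-Add2 | r0:Add1,r1:Add2,r2:3,r3:1,r4:2
c8: stall | r0:Add1,r1:Add2,r2:3,r3:1,r4:2
c9: stall | r0:Add1,r1:Add2,r2:3,r3:1,r4:2
c10: CDB Add2=2; issue ADD r0<-Add2 | r0:Add2,r1:2,r2:3,r3:1,r4:2
c11: CDB Mul1=2; stall | r0:Add2,r1:2,r2:3,r3:1,r4:2
c12: stall | r0:Add2,r1:2,r2:3,r3:1,r4:2
c13: stall | r0:Add2,r1:2,r2:3,r3:1,r4:2

STATUS = TAG Add2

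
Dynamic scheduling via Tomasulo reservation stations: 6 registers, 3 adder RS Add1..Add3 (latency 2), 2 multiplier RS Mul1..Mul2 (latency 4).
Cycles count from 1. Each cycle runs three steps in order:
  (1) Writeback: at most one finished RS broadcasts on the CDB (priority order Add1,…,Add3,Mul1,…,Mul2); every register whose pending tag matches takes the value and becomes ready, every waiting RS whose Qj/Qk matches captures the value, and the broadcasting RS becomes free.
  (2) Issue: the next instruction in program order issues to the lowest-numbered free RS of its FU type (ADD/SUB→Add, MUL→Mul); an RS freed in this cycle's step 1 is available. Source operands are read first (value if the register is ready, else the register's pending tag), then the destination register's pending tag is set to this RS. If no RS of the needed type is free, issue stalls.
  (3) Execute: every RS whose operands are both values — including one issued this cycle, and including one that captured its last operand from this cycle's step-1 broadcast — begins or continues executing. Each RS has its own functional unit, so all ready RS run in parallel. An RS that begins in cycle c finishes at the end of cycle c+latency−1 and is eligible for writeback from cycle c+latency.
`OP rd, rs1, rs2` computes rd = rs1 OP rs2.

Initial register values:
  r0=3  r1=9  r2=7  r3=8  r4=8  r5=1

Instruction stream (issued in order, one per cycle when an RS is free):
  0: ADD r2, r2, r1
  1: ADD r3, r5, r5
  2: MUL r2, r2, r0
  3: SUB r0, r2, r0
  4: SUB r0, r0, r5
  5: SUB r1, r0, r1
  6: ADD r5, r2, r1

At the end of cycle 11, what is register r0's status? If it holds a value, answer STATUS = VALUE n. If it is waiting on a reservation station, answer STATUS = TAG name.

c1: issue ADD r2<-Add1 | r0:3,r1:9,r2:Add1,r3:8,r4:8,r5:1
c2: issue ADD r3<-Add2 | r0:3,r1:9,r2:Add1,r3:Add2,r4:8,r5:1
c3: CDB Add1=16; issue MUL r2<-Mul1 | r0:3,r1:9,r2:Mul1,r3:Add2,r4:8,r5:1
c4: CDB Add2=2; issue SUB r0<-Add1 | r0:Add1,r1:9,r2:Mul1,r3:2,r4:8,r5:1
c5: issue SUB r0<-Add2 | r0:Add2,r1:9,r2:Mul1,r3:2,r4:8,r5:1
c6: issue SUB r1<-Add3 | r0:Add2,r1:Add3,r2:Mul1,r3:2,r4:8,r5:1
c7: CDB Mul1=48; stall | r0:Add2,r1:Add3,r2:48,r3:2,r4:8,r5:1
c8: stall | r0:Add2,r1:Add3,r2:48,r3:2,r4:8,r5:1
c9: CDB Add1=45; issue ADD r5<-Add1 | r0:Add2,r1:Add3,r2:48,r3:2,r4:8,r5:Add1
c10: - | r0:Add2,r1:Add3,r2:48,r3:2,r4:8,r5:Add1
c11: CDB Add2=44 | r0:44,r1:Add3,r2:48,r3:2,r4:8,r5:Add1

STATUS = VALUE 44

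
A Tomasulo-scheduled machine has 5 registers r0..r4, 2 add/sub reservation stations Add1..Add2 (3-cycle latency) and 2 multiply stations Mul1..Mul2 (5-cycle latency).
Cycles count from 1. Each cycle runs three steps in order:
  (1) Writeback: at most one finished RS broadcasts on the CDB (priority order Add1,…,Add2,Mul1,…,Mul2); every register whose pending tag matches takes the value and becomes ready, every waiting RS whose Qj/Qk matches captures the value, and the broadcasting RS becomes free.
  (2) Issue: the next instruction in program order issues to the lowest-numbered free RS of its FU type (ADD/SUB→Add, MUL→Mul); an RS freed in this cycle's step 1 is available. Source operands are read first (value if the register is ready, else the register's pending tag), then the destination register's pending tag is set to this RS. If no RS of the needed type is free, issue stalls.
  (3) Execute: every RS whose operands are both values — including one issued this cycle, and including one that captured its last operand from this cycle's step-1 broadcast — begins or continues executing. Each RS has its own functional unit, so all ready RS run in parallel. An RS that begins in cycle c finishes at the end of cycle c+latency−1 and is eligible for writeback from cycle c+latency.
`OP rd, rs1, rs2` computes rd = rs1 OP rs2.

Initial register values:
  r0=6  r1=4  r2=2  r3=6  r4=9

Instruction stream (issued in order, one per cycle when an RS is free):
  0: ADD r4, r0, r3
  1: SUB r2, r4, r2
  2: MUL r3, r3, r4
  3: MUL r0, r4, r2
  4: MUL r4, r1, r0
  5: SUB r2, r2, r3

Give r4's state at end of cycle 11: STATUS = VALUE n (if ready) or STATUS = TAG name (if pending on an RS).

STATUS = TAG Mul1

c1: issue ADD r4<-Add1 | r0:6,r1:4,r2:2,r3:6,r4:Add1
c2: issue SUB r2<-Add2 | r0:6,r1:4,r2:Add2,r3:6,r4:Add1
c3: issue MUL r3<-Mul1 | r0:6,r1:4,r2:Add2,r3:Mul1,r4:Add1
c4: CDB Add1=12; issue MUL r0<-Mul2 | r0:Mul2,r1:4,r2:Add2,r3:Mul1,r4:12
c5: stall | r0:Mul2,r1:4,r2:Add2,r3:Mul1,r4:12
c6: stall | r0:Mul2,r1:4,r2:Add2,r3:Mul1,r4:12
c7: CDB Add2=10; stall | r0:Mul2,r1:4,r2:10,r3:Mul1,r4:12
c8: stall | r0:Mul2,r1:4,r2:10,r3:Mul1,r4:12
c9: CDB Mul1=72; issue MUL r4<-Mul1 | r0:Mul2,r1:4,r2:10,r3:72,r4:Mul1
c10: issue SUB r2<-Add1 | r0:Mul2,r1:4,r2:Add1,r3:72,r4:Mul1
c11: - | r0:Mul2,r1:4,r2:Add1,r3:72,r4:Mul1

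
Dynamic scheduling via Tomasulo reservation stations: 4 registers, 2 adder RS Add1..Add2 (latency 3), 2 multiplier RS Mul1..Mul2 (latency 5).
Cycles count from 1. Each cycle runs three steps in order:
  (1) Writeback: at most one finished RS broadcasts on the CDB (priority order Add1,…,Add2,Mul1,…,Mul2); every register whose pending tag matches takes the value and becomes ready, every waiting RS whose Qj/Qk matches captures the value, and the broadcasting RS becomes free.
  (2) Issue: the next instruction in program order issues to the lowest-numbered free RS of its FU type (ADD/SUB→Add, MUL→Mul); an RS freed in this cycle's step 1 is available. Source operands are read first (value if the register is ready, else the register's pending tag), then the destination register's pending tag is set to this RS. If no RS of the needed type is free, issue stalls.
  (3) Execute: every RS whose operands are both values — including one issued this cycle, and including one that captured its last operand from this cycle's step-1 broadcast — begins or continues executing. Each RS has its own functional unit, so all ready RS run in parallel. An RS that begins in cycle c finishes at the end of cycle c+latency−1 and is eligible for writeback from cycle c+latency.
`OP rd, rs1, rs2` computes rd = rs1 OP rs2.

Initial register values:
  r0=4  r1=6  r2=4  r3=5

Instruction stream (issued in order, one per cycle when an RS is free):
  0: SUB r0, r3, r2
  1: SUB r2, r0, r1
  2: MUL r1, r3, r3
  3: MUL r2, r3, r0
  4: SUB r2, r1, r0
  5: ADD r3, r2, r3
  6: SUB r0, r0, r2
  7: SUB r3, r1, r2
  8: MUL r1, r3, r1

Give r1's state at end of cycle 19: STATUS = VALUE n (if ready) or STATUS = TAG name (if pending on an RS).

STATUS = TAG Mul1

cycle 1: issue SUB r0<-Add1 // r0:Add1,r1:6,r2:4,r3:5
cycle 2: issue SUB r2<-Add2 // r0:Add1,r1:6,r2:Add2,r3:5
cycle 3: issue MUL r1<-Mul1 // r0:Add1,r1:Mul1,r2:Add2,r3:5
cycle 4: CDB Add1=1; issue MUL r2<-Mul2 // r0:1,r1:Mul1,r2:Mul2,r3:5
cycle 5: issue SUB r2<-Add1 // r0:1,r1:Mul1,r2:Add1,r3:5
cycle 6: stall // r0:1,r1:Mul1,r2:Add1,r3:5
cycle 7: CDB Add2=-5; issue ADD r3<-Add2 // r0:1,r1:Mul1,r2:Add1,r3:Add2
cycle 8: CDB Mul1=25; stall // r0:1,r1:25,r2:Add1,r3:Add2
cycle 9: CDB Mul2=5; stall // r0:1,r1:25,r2:Add1,r3:Add2
cycle 10: stall // r0:1,r1:25,r2:Add1,r3:Add2
cycle 11: CDB Add1=24; issue SUB r0<-Add1 // r0:Add1,r1:25,r2:24,r3:Add2
cycle 12: stall // r0:Add1,r1:25,r2:24,r3:Add2
cycle 13: stall // r0:Add1,r1:25,r2:24,r3:Add2
cycle 14: CDB Add1=-23; issue SUB r3<-Add1 // r0:-23,r1:25,r2:24,r3:Add1
cycle 15: CDB Add2=29; issue MUL r1<-Mul1 // r0:-23,r1:Mul1,r2:24,r3:Add1
cycle 16: - // r0:-23,r1:Mul1,r2:24,r3:Add1
cycle 17: CDB Add1=1 // r0:-23,r1:Mul1,r2:24,r3:1
cycle 18: - // r0:-23,r1:Mul1,r2:24,r3:1
cycle 19: - // r0:-23,r1:Mul1,r2:24,r3:1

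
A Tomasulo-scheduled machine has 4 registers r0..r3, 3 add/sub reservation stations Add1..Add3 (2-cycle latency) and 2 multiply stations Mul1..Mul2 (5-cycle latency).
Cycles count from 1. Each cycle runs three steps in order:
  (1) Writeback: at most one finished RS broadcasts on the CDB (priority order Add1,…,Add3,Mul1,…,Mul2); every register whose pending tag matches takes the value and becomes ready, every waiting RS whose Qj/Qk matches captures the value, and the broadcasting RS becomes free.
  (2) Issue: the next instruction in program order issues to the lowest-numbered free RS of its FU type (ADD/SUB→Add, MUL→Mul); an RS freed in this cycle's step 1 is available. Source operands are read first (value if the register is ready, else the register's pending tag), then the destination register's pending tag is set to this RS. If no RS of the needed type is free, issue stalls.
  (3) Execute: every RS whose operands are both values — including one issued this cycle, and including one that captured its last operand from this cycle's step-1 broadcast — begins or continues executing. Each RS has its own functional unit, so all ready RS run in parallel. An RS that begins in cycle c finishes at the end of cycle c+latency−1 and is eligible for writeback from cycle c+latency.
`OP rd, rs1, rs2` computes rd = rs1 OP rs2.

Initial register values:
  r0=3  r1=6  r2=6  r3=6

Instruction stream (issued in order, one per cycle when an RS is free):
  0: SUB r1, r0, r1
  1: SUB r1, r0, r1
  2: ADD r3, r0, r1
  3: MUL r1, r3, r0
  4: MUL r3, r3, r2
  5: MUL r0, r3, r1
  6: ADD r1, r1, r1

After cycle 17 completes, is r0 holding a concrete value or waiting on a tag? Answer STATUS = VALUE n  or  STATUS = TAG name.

c1: issue SUB r1<-Add1 | r0:3,r1:Add1,r2:6,r3:6
c2: issue SUB r1<-Add2 | r0:3,r1:Add2,r2:6,r3:6
c3: CDB Add1=-3; issue ADD r3<-Add1 | r0:3,r1:Add2,r2:6,r3:Add1
c4: issue MUL r1<-Mul1 | r0:3,r1:Mul1,r2:6,r3:Add1
c5: CDB Add2=6; issue MUL r3<-Mul2 | r0:3,r1:Mul1,r2:6,r3:Mul2
c6: stall | r0:3,r1:Mul1,r2:6,r3:Mul2
c7: CDB Add1=9; stall | r0:3,r1:Mul1,r2:6,r3:Mul2
c8: stall | r0:3,r1:Mul1,r2:6,r3:Mul2
c9: stall | r0:3,r1:Mul1,r2:6,r3:Mul2
c10: stall | r0:3,r1:Mul1,r2:6,r3:Mul2
c11: stall | r0:3,r1:Mul1,r2:6,r3:Mul2
c12: CDB Mul1=27; issue MUL r0<-Mul1 | r0:Mul1,r1:27,r2:6,r3:Mul2
c13: CDB Mul2=54; issue ADD r1<-Add1 | r0:Mul1,r1:Add1,r2:6,r3:54
c14: - | r0:Mul1,r1:Add1,r2:6,r3:54
c15: CDB Add1=54 | r0:Mul1,r1:54,r2:6,r3:54
c16: - | r0:Mul1,r1:54,r2:6,r3:54
c17: - | r0:Mul1,r1:54,r2:6,r3:54

STATUS = TAG Mul1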